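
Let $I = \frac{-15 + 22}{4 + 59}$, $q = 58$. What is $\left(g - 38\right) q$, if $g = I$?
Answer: $- \frac{19778}{9} \approx -2197.6$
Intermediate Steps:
$I = \frac{1}{9}$ ($I = \frac{7}{63} = 7 \cdot \frac{1}{63} = \frac{1}{9} \approx 0.11111$)
$g = \frac{1}{9} \approx 0.11111$
$\left(g - 38\right) q = \left(\frac{1}{9} - 38\right) 58 = \left(- \frac{341}{9}\right) 58 = - \frac{19778}{9}$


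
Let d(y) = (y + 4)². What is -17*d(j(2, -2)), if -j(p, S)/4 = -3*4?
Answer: -45968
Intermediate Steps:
j(p, S) = 48 (j(p, S) = -(-12)*4 = -4*(-12) = 48)
d(y) = (4 + y)²
-17*d(j(2, -2)) = -17*(4 + 48)² = -17*52² = -17*2704 = -45968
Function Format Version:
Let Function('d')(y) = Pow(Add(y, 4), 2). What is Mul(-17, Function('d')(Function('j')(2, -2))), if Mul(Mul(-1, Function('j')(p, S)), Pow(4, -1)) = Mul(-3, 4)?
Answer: -45968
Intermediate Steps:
Function('j')(p, S) = 48 (Function('j')(p, S) = Mul(-4, Mul(-3, 4)) = Mul(-4, -12) = 48)
Function('d')(y) = Pow(Add(4, y), 2)
Mul(-17, Function('d')(Function('j')(2, -2))) = Mul(-17, Pow(Add(4, 48), 2)) = Mul(-17, Pow(52, 2)) = Mul(-17, 2704) = -45968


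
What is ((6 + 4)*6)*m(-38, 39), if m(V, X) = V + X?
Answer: 60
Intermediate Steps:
((6 + 4)*6)*m(-38, 39) = ((6 + 4)*6)*(-38 + 39) = (10*6)*1 = 60*1 = 60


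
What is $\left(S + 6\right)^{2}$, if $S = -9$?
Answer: $9$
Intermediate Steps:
$\left(S + 6\right)^{2} = \left(-9 + 6\right)^{2} = \left(-3\right)^{2} = 9$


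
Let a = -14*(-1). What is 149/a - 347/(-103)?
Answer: 20205/1442 ≈ 14.012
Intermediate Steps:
a = 14
149/a - 347/(-103) = 149/14 - 347/(-103) = 149*(1/14) - 347*(-1/103) = 149/14 + 347/103 = 20205/1442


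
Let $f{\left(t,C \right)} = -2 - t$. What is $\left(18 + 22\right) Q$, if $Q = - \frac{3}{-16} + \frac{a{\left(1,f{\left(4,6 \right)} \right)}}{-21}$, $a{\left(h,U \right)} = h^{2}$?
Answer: $\frac{235}{42} \approx 5.5952$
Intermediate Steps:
$Q = \frac{47}{336}$ ($Q = - \frac{3}{-16} + \frac{1^{2}}{-21} = \left(-3\right) \left(- \frac{1}{16}\right) + 1 \left(- \frac{1}{21}\right) = \frac{3}{16} - \frac{1}{21} = \frac{47}{336} \approx 0.13988$)
$\left(18 + 22\right) Q = \left(18 + 22\right) \frac{47}{336} = 40 \cdot \frac{47}{336} = \frac{235}{42}$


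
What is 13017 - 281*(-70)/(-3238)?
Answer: 21064688/1619 ≈ 13011.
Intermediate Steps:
13017 - 281*(-70)/(-3238) = 13017 - (-19670)*(-1)/3238 = 13017 - 1*9835/1619 = 13017 - 9835/1619 = 21064688/1619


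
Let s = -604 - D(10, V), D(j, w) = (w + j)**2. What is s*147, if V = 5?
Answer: -121863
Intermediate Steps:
D(j, w) = (j + w)**2
s = -829 (s = -604 - (10 + 5)**2 = -604 - 1*15**2 = -604 - 1*225 = -604 - 225 = -829)
s*147 = -829*147 = -121863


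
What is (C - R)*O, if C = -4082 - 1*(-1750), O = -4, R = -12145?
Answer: -39252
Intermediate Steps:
C = -2332 (C = -4082 + 1750 = -2332)
(C - R)*O = (-2332 - 1*(-12145))*(-4) = (-2332 + 12145)*(-4) = 9813*(-4) = -39252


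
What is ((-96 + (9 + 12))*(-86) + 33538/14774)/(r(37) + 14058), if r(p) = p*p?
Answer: 47662919/113959249 ≈ 0.41825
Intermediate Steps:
r(p) = p**2
((-96 + (9 + 12))*(-86) + 33538/14774)/(r(37) + 14058) = ((-96 + (9 + 12))*(-86) + 33538/14774)/(37**2 + 14058) = ((-96 + 21)*(-86) + 33538*(1/14774))/(1369 + 14058) = (-75*(-86) + 16769/7387)/15427 = (6450 + 16769/7387)*(1/15427) = (47662919/7387)*(1/15427) = 47662919/113959249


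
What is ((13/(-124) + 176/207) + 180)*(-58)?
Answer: -134541817/12834 ≈ -10483.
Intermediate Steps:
((13/(-124) + 176/207) + 180)*(-58) = ((13*(-1/124) + 176*(1/207)) + 180)*(-58) = ((-13/124 + 176/207) + 180)*(-58) = (19133/25668 + 180)*(-58) = (4639373/25668)*(-58) = -134541817/12834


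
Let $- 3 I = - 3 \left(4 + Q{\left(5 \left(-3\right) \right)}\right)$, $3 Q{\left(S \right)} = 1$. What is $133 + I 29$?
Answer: $\frac{776}{3} \approx 258.67$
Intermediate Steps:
$Q{\left(S \right)} = \frac{1}{3}$ ($Q{\left(S \right)} = \frac{1}{3} \cdot 1 = \frac{1}{3}$)
$I = \frac{13}{3}$ ($I = - \frac{\left(-3\right) \left(4 + \frac{1}{3}\right)}{3} = - \frac{\left(-3\right) \frac{13}{3}}{3} = \left(- \frac{1}{3}\right) \left(-13\right) = \frac{13}{3} \approx 4.3333$)
$133 + I 29 = 133 + \frac{13}{3} \cdot 29 = 133 + \frac{377}{3} = \frac{776}{3}$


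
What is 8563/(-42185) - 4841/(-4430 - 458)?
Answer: 265731/337480 ≈ 0.78740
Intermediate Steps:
8563/(-42185) - 4841/(-4430 - 458) = 8563*(-1/42185) - 4841/(-4888) = -8563/42185 - 4841*(-1/4888) = -8563/42185 + 103/104 = 265731/337480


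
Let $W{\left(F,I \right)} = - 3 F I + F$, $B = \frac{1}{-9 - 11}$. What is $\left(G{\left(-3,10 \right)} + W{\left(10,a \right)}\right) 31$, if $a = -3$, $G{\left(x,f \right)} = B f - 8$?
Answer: $\frac{5673}{2} \approx 2836.5$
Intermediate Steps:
$B = - \frac{1}{20}$ ($B = \frac{1}{-20} = - \frac{1}{20} \approx -0.05$)
$G{\left(x,f \right)} = -8 - \frac{f}{20}$ ($G{\left(x,f \right)} = - \frac{f}{20} - 8 = -8 - \frac{f}{20}$)
$W{\left(F,I \right)} = F - 3 F I$ ($W{\left(F,I \right)} = - 3 F I + F = F - 3 F I$)
$\left(G{\left(-3,10 \right)} + W{\left(10,a \right)}\right) 31 = \left(\left(-8 - \frac{1}{2}\right) + 10 \left(1 - -9\right)\right) 31 = \left(\left(-8 - \frac{1}{2}\right) + 10 \left(1 + 9\right)\right) 31 = \left(- \frac{17}{2} + 10 \cdot 10\right) 31 = \left(- \frac{17}{2} + 100\right) 31 = \frac{183}{2} \cdot 31 = \frac{5673}{2}$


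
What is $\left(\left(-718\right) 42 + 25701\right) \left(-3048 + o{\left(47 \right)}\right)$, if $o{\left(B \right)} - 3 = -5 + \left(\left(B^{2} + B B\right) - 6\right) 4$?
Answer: $-65034090$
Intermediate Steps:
$o{\left(B \right)} = -26 + 8 B^{2}$ ($o{\left(B \right)} = 3 + \left(-5 + \left(\left(B^{2} + B B\right) - 6\right) 4\right) = 3 + \left(-5 + \left(\left(B^{2} + B^{2}\right) - 6\right) 4\right) = 3 + \left(-5 + \left(2 B^{2} - 6\right) 4\right) = 3 + \left(-5 + \left(-6 + 2 B^{2}\right) 4\right) = 3 + \left(-5 + \left(-24 + 8 B^{2}\right)\right) = 3 + \left(-29 + 8 B^{2}\right) = -26 + 8 B^{2}$)
$\left(\left(-718\right) 42 + 25701\right) \left(-3048 + o{\left(47 \right)}\right) = \left(\left(-718\right) 42 + 25701\right) \left(-3048 - \left(26 - 8 \cdot 47^{2}\right)\right) = \left(-30156 + 25701\right) \left(-3048 + \left(-26 + 8 \cdot 2209\right)\right) = - 4455 \left(-3048 + \left(-26 + 17672\right)\right) = - 4455 \left(-3048 + 17646\right) = \left(-4455\right) 14598 = -65034090$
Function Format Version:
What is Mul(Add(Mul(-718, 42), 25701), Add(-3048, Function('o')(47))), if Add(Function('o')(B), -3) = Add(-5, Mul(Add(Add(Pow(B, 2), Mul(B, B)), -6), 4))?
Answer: -65034090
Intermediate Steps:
Function('o')(B) = Add(-26, Mul(8, Pow(B, 2))) (Function('o')(B) = Add(3, Add(-5, Mul(Add(Add(Pow(B, 2), Mul(B, B)), -6), 4))) = Add(3, Add(-5, Mul(Add(Add(Pow(B, 2), Pow(B, 2)), -6), 4))) = Add(3, Add(-5, Mul(Add(Mul(2, Pow(B, 2)), -6), 4))) = Add(3, Add(-5, Mul(Add(-6, Mul(2, Pow(B, 2))), 4))) = Add(3, Add(-5, Add(-24, Mul(8, Pow(B, 2))))) = Add(3, Add(-29, Mul(8, Pow(B, 2)))) = Add(-26, Mul(8, Pow(B, 2))))
Mul(Add(Mul(-718, 42), 25701), Add(-3048, Function('o')(47))) = Mul(Add(Mul(-718, 42), 25701), Add(-3048, Add(-26, Mul(8, Pow(47, 2))))) = Mul(Add(-30156, 25701), Add(-3048, Add(-26, Mul(8, 2209)))) = Mul(-4455, Add(-3048, Add(-26, 17672))) = Mul(-4455, Add(-3048, 17646)) = Mul(-4455, 14598) = -65034090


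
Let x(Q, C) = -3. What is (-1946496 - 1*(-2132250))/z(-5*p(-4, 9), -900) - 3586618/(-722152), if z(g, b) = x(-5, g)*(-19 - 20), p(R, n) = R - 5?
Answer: 22427042819/14081964 ≈ 1592.6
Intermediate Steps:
p(R, n) = -5 + R
z(g, b) = 117 (z(g, b) = -3*(-19 - 20) = -3*(-39) = 117)
(-1946496 - 1*(-2132250))/z(-5*p(-4, 9), -900) - 3586618/(-722152) = (-1946496 - 1*(-2132250))/117 - 3586618/(-722152) = (-1946496 + 2132250)*(1/117) - 3586618*(-1/722152) = 185754*(1/117) + 1793309/361076 = 61918/39 + 1793309/361076 = 22427042819/14081964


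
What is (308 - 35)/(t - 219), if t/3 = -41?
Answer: -91/114 ≈ -0.79825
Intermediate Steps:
t = -123 (t = 3*(-41) = -123)
(308 - 35)/(t - 219) = (308 - 35)/(-123 - 219) = 273/(-342) = 273*(-1/342) = -91/114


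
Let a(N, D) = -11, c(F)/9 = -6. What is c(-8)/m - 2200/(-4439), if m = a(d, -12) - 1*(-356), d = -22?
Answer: 7526/22195 ≈ 0.33909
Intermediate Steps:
c(F) = -54 (c(F) = 9*(-6) = -54)
m = 345 (m = -11 - 1*(-356) = -11 + 356 = 345)
c(-8)/m - 2200/(-4439) = -54/345 - 2200/(-4439) = -54*1/345 - 2200*(-1/4439) = -18/115 + 2200/4439 = 7526/22195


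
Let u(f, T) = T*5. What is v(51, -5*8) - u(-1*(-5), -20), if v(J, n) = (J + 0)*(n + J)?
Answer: 661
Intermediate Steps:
u(f, T) = 5*T
v(J, n) = J*(J + n)
v(51, -5*8) - u(-1*(-5), -20) = 51*(51 - 5*8) - 5*(-20) = 51*(51 - 40) - 1*(-100) = 51*11 + 100 = 561 + 100 = 661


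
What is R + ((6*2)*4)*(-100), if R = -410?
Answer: -5210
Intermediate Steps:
R + ((6*2)*4)*(-100) = -410 + ((6*2)*4)*(-100) = -410 + (12*4)*(-100) = -410 + 48*(-100) = -410 - 4800 = -5210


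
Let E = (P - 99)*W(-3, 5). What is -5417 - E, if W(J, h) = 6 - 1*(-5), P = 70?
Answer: -5098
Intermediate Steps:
W(J, h) = 11 (W(J, h) = 6 + 5 = 11)
E = -319 (E = (70 - 99)*11 = -29*11 = -319)
-5417 - E = -5417 - 1*(-319) = -5417 + 319 = -5098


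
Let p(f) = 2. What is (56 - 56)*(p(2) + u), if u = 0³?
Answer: 0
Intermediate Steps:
u = 0
(56 - 56)*(p(2) + u) = (56 - 56)*(2 + 0) = 0*2 = 0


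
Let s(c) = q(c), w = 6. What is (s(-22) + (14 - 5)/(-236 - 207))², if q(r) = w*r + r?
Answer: 4655469361/196249 ≈ 23722.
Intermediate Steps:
q(r) = 7*r (q(r) = 6*r + r = 7*r)
s(c) = 7*c
(s(-22) + (14 - 5)/(-236 - 207))² = (7*(-22) + (14 - 5)/(-236 - 207))² = (-154 + 9/(-443))² = (-154 + 9*(-1/443))² = (-154 - 9/443)² = (-68231/443)² = 4655469361/196249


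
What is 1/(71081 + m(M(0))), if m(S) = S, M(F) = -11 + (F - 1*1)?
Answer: 1/71069 ≈ 1.4071e-5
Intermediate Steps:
M(F) = -12 + F (M(F) = -11 + (F - 1) = -11 + (-1 + F) = -12 + F)
1/(71081 + m(M(0))) = 1/(71081 + (-12 + 0)) = 1/(71081 - 12) = 1/71069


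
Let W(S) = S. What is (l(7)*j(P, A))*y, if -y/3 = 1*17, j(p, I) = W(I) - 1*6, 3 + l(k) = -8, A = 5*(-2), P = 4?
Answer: -8976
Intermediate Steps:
A = -10
l(k) = -11 (l(k) = -3 - 8 = -11)
j(p, I) = -6 + I (j(p, I) = I - 1*6 = I - 6 = -6 + I)
y = -51 (y = -3*17 = -51)
(l(7)*j(P, A))*y = -11*(-6 - 10)*(-51) = -11*(-16)*(-51) = 176*(-51) = -8976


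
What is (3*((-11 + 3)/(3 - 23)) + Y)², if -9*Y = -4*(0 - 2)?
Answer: 196/2025 ≈ 0.096790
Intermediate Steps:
Y = -8/9 (Y = -(-4)*(0 - 2)/9 = -(-4)*(-2)/9 = -⅑*8 = -8/9 ≈ -0.88889)
(3*((-11 + 3)/(3 - 23)) + Y)² = (3*((-11 + 3)/(3 - 23)) - 8/9)² = (3*(-8/(-20)) - 8/9)² = (3*(-8*(-1/20)) - 8/9)² = (3*(⅖) - 8/9)² = (6/5 - 8/9)² = (14/45)² = 196/2025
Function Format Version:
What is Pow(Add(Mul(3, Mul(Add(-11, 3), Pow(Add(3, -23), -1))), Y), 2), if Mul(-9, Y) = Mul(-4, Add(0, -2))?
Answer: Rational(196, 2025) ≈ 0.096790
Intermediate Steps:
Y = Rational(-8, 9) (Y = Mul(Rational(-1, 9), Mul(-4, Add(0, -2))) = Mul(Rational(-1, 9), Mul(-4, -2)) = Mul(Rational(-1, 9), 8) = Rational(-8, 9) ≈ -0.88889)
Pow(Add(Mul(3, Mul(Add(-11, 3), Pow(Add(3, -23), -1))), Y), 2) = Pow(Add(Mul(3, Mul(Add(-11, 3), Pow(Add(3, -23), -1))), Rational(-8, 9)), 2) = Pow(Add(Mul(3, Mul(-8, Pow(-20, -1))), Rational(-8, 9)), 2) = Pow(Add(Mul(3, Mul(-8, Rational(-1, 20))), Rational(-8, 9)), 2) = Pow(Add(Mul(3, Rational(2, 5)), Rational(-8, 9)), 2) = Pow(Add(Rational(6, 5), Rational(-8, 9)), 2) = Pow(Rational(14, 45), 2) = Rational(196, 2025)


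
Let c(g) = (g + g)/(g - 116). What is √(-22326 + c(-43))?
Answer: 2*I*√141102483/159 ≈ 149.42*I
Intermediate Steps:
c(g) = 2*g/(-116 + g) (c(g) = (2*g)/(-116 + g) = 2*g/(-116 + g))
√(-22326 + c(-43)) = √(-22326 + 2*(-43)/(-116 - 43)) = √(-22326 + 2*(-43)/(-159)) = √(-22326 + 2*(-43)*(-1/159)) = √(-22326 + 86/159) = √(-3549748/159) = 2*I*√141102483/159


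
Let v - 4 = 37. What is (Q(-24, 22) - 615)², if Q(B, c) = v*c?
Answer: 82369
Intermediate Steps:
v = 41 (v = 4 + 37 = 41)
Q(B, c) = 41*c
(Q(-24, 22) - 615)² = (41*22 - 615)² = (902 - 615)² = 287² = 82369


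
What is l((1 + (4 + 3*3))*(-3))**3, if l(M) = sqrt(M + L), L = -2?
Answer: -88*I*sqrt(11) ≈ -291.86*I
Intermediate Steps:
l(M) = sqrt(-2 + M) (l(M) = sqrt(M - 2) = sqrt(-2 + M))
l((1 + (4 + 3*3))*(-3))**3 = (sqrt(-2 + (1 + (4 + 3*3))*(-3)))**3 = (sqrt(-2 + (1 + (4 + 9))*(-3)))**3 = (sqrt(-2 + (1 + 13)*(-3)))**3 = (sqrt(-2 + 14*(-3)))**3 = (sqrt(-2 - 42))**3 = (sqrt(-44))**3 = (2*I*sqrt(11))**3 = -88*I*sqrt(11)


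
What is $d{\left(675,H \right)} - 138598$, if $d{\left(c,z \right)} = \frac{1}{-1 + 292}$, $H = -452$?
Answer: $- \frac{40332017}{291} \approx -1.386 \cdot 10^{5}$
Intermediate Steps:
$d{\left(c,z \right)} = \frac{1}{291}$
$d{\left(675,H \right)} - 138598 = \frac{1}{291} - 138598 = - \frac{40332017}{291}$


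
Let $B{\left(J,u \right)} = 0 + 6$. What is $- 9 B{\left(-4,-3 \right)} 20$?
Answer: $-1080$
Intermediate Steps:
$B{\left(J,u \right)} = 6$
$- 9 B{\left(-4,-3 \right)} 20 = \left(-9\right) 6 \cdot 20 = \left(-54\right) 20 = -1080$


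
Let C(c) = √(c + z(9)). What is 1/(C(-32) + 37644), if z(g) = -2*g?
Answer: 18822/708535393 - 5*I*√2/1417070786 ≈ 2.6565e-5 - 4.9899e-9*I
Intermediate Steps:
C(c) = √(-18 + c) (C(c) = √(c - 2*9) = √(c - 18) = √(-18 + c))
1/(C(-32) + 37644) = 1/(√(-18 - 32) + 37644) = 1/(√(-50) + 37644) = 1/(5*I*√2 + 37644) = 1/(37644 + 5*I*√2)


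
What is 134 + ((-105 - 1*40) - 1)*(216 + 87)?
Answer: -44104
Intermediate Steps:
134 + ((-105 - 1*40) - 1)*(216 + 87) = 134 + ((-105 - 40) - 1)*303 = 134 + (-145 - 1)*303 = 134 - 146*303 = 134 - 44238 = -44104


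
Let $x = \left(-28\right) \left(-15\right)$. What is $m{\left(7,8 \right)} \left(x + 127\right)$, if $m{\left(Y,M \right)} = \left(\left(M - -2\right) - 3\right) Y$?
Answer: $26803$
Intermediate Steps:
$m{\left(Y,M \right)} = Y \left(-1 + M\right)$ ($m{\left(Y,M \right)} = \left(\left(M + 2\right) - 3\right) Y = \left(\left(2 + M\right) - 3\right) Y = \left(-1 + M\right) Y = Y \left(-1 + M\right)$)
$x = 420$
$m{\left(7,8 \right)} \left(x + 127\right) = 7 \left(-1 + 8\right) \left(420 + 127\right) = 7 \cdot 7 \cdot 547 = 49 \cdot 547 = 26803$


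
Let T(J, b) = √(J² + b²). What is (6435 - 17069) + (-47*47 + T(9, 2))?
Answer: -12843 + √85 ≈ -12834.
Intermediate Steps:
(6435 - 17069) + (-47*47 + T(9, 2)) = (6435 - 17069) + (-47*47 + √(9² + 2²)) = -10634 + (-2209 + √(81 + 4)) = -10634 + (-2209 + √85) = -12843 + √85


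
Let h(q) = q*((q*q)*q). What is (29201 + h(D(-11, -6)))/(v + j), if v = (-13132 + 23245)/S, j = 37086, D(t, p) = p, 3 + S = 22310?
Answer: 680296579/827287515 ≈ 0.82232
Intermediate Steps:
S = 22307 (S = -3 + 22310 = 22307)
v = 10113/22307 (v = (-13132 + 23245)/22307 = 10113*(1/22307) = 10113/22307 ≈ 0.45336)
h(q) = q⁴ (h(q) = q*(q²*q) = q*q³ = q⁴)
(29201 + h(D(-11, -6)))/(v + j) = (29201 + (-6)⁴)/(10113/22307 + 37086) = (29201 + 1296)/(827287515/22307) = 30497*(22307/827287515) = 680296579/827287515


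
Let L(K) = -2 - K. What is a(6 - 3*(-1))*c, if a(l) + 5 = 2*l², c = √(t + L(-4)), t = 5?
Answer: 157*√7 ≈ 415.38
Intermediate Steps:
c = √7 (c = √(5 + (-2 - 1*(-4))) = √(5 + (-2 + 4)) = √(5 + 2) = √7 ≈ 2.6458)
a(l) = -5 + 2*l²
a(6 - 3*(-1))*c = (-5 + 2*(6 - 3*(-1))²)*√7 = (-5 + 2*(6 + 3)²)*√7 = (-5 + 2*9²)*√7 = (-5 + 2*81)*√7 = (-5 + 162)*√7 = 157*√7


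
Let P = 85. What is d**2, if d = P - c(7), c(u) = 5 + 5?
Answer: 5625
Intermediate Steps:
c(u) = 10
d = 75 (d = 85 - 1*10 = 85 - 10 = 75)
d**2 = 75**2 = 5625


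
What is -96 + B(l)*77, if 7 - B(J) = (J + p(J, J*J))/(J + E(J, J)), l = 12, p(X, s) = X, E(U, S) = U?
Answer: 366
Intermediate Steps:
B(J) = 6 (B(J) = 7 - (J + J)/(J + J) = 7 - 2*J/(2*J) = 7 - 2*J*1/(2*J) = 7 - 1*1 = 7 - 1 = 6)
-96 + B(l)*77 = -96 + 6*77 = -96 + 462 = 366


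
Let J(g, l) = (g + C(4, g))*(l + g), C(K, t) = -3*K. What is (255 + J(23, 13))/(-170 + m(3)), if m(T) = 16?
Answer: -93/22 ≈ -4.2273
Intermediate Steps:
J(g, l) = (-12 + g)*(g + l) (J(g, l) = (g - 3*4)*(l + g) = (g - 12)*(g + l) = (-12 + g)*(g + l))
(255 + J(23, 13))/(-170 + m(3)) = (255 + (23**2 - 12*23 - 12*13 + 23*13))/(-170 + 16) = (255 + (529 - 276 - 156 + 299))/(-154) = (255 + 396)*(-1/154) = 651*(-1/154) = -93/22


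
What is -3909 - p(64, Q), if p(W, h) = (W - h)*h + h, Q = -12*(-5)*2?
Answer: 2691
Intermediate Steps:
Q = 120 (Q = -3*(-20)*2 = 60*2 = 120)
p(W, h) = h + h*(W - h) (p(W, h) = h*(W - h) + h = h + h*(W - h))
-3909 - p(64, Q) = -3909 - 120*(1 + 64 - 1*120) = -3909 - 120*(1 + 64 - 120) = -3909 - 120*(-55) = -3909 - 1*(-6600) = -3909 + 6600 = 2691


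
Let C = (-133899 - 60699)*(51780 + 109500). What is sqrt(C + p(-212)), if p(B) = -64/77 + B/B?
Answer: I*sqrt(186080274292759)/77 ≈ 1.7716e+5*I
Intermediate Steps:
p(B) = 13/77 (p(B) = -64*1/77 + 1 = -64/77 + 1 = 13/77)
C = -31384765440 (C = -194598*161280 = -31384765440)
sqrt(C + p(-212)) = sqrt(-31384765440 + 13/77) = sqrt(-2416626938867/77) = I*sqrt(186080274292759)/77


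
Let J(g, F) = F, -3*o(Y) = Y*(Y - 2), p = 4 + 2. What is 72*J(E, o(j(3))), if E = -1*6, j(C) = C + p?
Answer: -1512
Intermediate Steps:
p = 6
j(C) = 6 + C (j(C) = C + 6 = 6 + C)
E = -6
o(Y) = -Y*(-2 + Y)/3 (o(Y) = -Y*(Y - 2)/3 = -Y*(-2 + Y)/3)
72*J(E, o(j(3))) = 72*((6 + 3)*(2 - (6 + 3))/3) = 72*((1/3)*9*(2 - 1*9)) = 72*((1/3)*9*(2 - 9)) = 72*((1/3)*9*(-7)) = 72*(-21) = -1512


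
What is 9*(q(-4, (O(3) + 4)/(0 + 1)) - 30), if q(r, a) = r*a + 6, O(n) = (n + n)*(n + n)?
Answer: -1656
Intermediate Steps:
O(n) = 4*n² (O(n) = (2*n)*(2*n) = 4*n²)
q(r, a) = 6 + a*r (q(r, a) = a*r + 6 = 6 + a*r)
9*(q(-4, (O(3) + 4)/(0 + 1)) - 30) = 9*((6 + ((4*3² + 4)/(0 + 1))*(-4)) - 30) = 9*((6 + ((4*9 + 4)/1)*(-4)) - 30) = 9*((6 + ((36 + 4)*1)*(-4)) - 30) = 9*((6 + (40*1)*(-4)) - 30) = 9*((6 + 40*(-4)) - 30) = 9*((6 - 160) - 30) = 9*(-154 - 30) = 9*(-184) = -1656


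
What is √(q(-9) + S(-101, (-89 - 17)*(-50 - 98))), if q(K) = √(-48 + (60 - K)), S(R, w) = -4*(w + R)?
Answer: √(-62348 + √21) ≈ 249.69*I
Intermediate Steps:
S(R, w) = -4*R - 4*w (S(R, w) = -4*(R + w) = -4*R - 4*w)
q(K) = √(12 - K)
√(q(-9) + S(-101, (-89 - 17)*(-50 - 98))) = √(√(12 - 1*(-9)) + (-4*(-101) - 4*(-89 - 17)*(-50 - 98))) = √(√(12 + 9) + (404 - (-424)*(-148))) = √(√21 + (404 - 4*15688)) = √(√21 + (404 - 62752)) = √(√21 - 62348) = √(-62348 + √21)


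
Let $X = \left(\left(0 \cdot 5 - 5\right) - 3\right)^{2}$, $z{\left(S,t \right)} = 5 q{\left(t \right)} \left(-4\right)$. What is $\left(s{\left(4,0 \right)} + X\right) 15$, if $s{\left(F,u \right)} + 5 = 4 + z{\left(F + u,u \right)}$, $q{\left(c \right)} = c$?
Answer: $945$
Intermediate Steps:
$z{\left(S,t \right)} = - 20 t$ ($z{\left(S,t \right)} = 5 t \left(-4\right) = - 20 t$)
$X = 64$ ($X = \left(\left(0 - 5\right) - 3\right)^{2} = \left(-5 - 3\right)^{2} = \left(-8\right)^{2} = 64$)
$s{\left(F,u \right)} = -1 - 20 u$ ($s{\left(F,u \right)} = -5 - \left(-4 + 20 u\right) = -1 - 20 u$)
$\left(s{\left(4,0 \right)} + X\right) 15 = \left(\left(-1 - 0\right) + 64\right) 15 = \left(\left(-1 + 0\right) + 64\right) 15 = \left(-1 + 64\right) 15 = 63 \cdot 15 = 945$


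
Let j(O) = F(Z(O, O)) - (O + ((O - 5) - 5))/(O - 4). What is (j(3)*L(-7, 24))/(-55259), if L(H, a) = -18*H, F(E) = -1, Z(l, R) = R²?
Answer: 630/55259 ≈ 0.011401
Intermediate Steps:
j(O) = -1 - (-10 + 2*O)/(-4 + O) (j(O) = -1 - (O + ((O - 5) - 5))/(O - 4) = -1 - (O + ((-5 + O) - 5))/(-4 + O) = -1 - (O + (-10 + O))/(-4 + O) = -1 - (-10 + 2*O)/(-4 + O))
(j(3)*L(-7, 24))/(-55259) = (((14 - 3*3)/(-4 + 3))*(-18*(-7)))/(-55259) = (((14 - 9)/(-1))*126)*(-1/55259) = (-1*5*126)*(-1/55259) = -5*126*(-1/55259) = -630*(-1/55259) = 630/55259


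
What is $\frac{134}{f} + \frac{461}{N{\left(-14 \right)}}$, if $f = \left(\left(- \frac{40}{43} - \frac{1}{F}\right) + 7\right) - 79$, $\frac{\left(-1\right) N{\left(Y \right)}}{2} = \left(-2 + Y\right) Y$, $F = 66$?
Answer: $- \frac{265806575}{92744512} \approx -2.866$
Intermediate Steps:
$N{\left(Y \right)} = - 2 Y \left(-2 + Y\right)$ ($N{\left(Y \right)} = - 2 \left(-2 + Y\right) Y = - 2 Y \left(-2 + Y\right)$)
$f = - \frac{207019}{2838}$ ($f = \left(\left(- \frac{40}{43} - \frac{1}{66}\right) + 7\right) - 79 = \left(- \frac{2683}{2838} + 7\right) - 79 = \frac{17183}{2838} - 79 = - \frac{207019}{2838} \approx -72.945$)
$\frac{134}{f} + \frac{461}{N{\left(-14 \right)}} = \frac{134}{- \frac{207019}{2838}} + \frac{461}{2 \left(-14\right) \left(2 - -14\right)} = 134 \left(- \frac{2838}{207019}\right) + \frac{461}{2 \left(-14\right) \left(2 + 14\right)} = - \frac{380292}{207019} + \frac{461}{2 \left(-14\right) 16} = - \frac{380292}{207019} + \frac{461}{-448} = - \frac{380292}{207019} + 461 \left(- \frac{1}{448}\right) = - \frac{380292}{207019} - \frac{461}{448} = - \frac{265806575}{92744512}$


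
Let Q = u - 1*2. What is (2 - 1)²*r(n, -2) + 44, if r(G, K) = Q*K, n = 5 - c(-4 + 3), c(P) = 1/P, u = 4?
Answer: 40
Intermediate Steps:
Q = 2 (Q = 4 - 1*2 = 4 - 2 = 2)
n = 6 (n = 5 - 1/(-4 + 3) = 5 - 1/(-1) = 5 - 1*(-1) = 5 + 1 = 6)
r(G, K) = 2*K
(2 - 1)²*r(n, -2) + 44 = (2 - 1)²*(2*(-2)) + 44 = 1²*(-4) + 44 = 1*(-4) + 44 = -4 + 44 = 40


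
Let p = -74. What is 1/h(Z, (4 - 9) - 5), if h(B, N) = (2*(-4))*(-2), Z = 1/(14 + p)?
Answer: 1/16 ≈ 0.062500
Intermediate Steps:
Z = -1/60 (Z = 1/(14 - 74) = 1/(-60) = -1/60 ≈ -0.016667)
h(B, N) = 16 (h(B, N) = -8*(-2) = 16)
1/h(Z, (4 - 9) - 5) = 1/16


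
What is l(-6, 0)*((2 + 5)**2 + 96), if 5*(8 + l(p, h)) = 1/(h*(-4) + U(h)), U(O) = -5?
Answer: -5829/5 ≈ -1165.8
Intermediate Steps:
l(p, h) = -8 + 1/(5*(-5 - 4*h)) (l(p, h) = -8 + 1/(5*(h*(-4) - 5)) = -8 + 1/(5*(-4*h - 5)) = -8 + 1/(5*(-5 - 4*h)))
l(-6, 0)*((2 + 5)**2 + 96) = ((-201 - 160*0)/(5*(5 + 4*0)))*((2 + 5)**2 + 96) = ((-201 + 0)/(5*(5 + 0)))*(7**2 + 96) = ((1/5)*(-201)/5)*(49 + 96) = ((1/5)*(1/5)*(-201))*145 = -201/25*145 = -5829/5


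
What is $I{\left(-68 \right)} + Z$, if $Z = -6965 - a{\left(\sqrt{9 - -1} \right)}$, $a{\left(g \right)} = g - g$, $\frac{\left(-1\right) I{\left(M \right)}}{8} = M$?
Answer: $-6421$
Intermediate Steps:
$I{\left(M \right)} = - 8 M$
$a{\left(g \right)} = 0$
$Z = -6965$ ($Z = -6965 - 0 = -6965 + 0 = -6965$)
$I{\left(-68 \right)} + Z = \left(-8\right) \left(-68\right) - 6965 = 544 - 6965 = -6421$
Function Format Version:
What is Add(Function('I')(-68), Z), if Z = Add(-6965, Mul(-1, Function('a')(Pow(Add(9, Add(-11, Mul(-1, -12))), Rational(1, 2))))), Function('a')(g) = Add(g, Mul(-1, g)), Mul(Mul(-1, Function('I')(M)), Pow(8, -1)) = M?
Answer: -6421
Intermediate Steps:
Function('I')(M) = Mul(-8, M)
Function('a')(g) = 0
Z = -6965 (Z = Add(-6965, Mul(-1, 0)) = Add(-6965, 0) = -6965)
Add(Function('I')(-68), Z) = Add(Mul(-8, -68), -6965) = Add(544, -6965) = -6421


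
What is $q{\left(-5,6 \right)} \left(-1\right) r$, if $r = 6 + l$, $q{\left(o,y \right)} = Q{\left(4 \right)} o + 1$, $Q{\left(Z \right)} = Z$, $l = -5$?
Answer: $19$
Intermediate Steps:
$q{\left(o,y \right)} = 1 + 4 o$ ($q{\left(o,y \right)} = 4 o + 1 = 1 + 4 o$)
$r = 1$ ($r = 6 - 5 = 1$)
$q{\left(-5,6 \right)} \left(-1\right) r = \left(1 + 4 \left(-5\right)\right) \left(-1\right) 1 = \left(1 - 20\right) \left(-1\right) 1 = \left(-19\right) \left(-1\right) 1 = 19 \cdot 1 = 19$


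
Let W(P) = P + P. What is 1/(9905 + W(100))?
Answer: 1/10105 ≈ 9.8961e-5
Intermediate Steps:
W(P) = 2*P
1/(9905 + W(100)) = 1/(9905 + 2*100) = 1/(9905 + 200) = 1/10105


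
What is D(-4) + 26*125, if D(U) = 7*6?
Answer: 3292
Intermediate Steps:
D(U) = 42
D(-4) + 26*125 = 42 + 26*125 = 42 + 3250 = 3292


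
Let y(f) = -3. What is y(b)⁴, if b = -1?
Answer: 81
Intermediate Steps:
y(b)⁴ = (-3)⁴ = 81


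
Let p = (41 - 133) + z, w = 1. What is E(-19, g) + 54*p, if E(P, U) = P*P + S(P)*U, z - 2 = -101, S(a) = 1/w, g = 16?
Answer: -9937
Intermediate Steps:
S(a) = 1 (S(a) = 1/1 = 1)
z = -99 (z = 2 - 101 = -99)
E(P, U) = U + P**2 (E(P, U) = P*P + 1*U = P**2 + U = U + P**2)
p = -191 (p = (41 - 133) - 99 = -92 - 99 = -191)
E(-19, g) + 54*p = (16 + (-19)**2) + 54*(-191) = (16 + 361) - 10314 = 377 - 10314 = -9937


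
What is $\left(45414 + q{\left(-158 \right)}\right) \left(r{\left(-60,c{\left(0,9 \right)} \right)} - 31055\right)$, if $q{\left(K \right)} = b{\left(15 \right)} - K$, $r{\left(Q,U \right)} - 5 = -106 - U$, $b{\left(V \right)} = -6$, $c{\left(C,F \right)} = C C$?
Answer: $-1419654296$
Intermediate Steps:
$c{\left(C,F \right)} = C^{2}$
$r{\left(Q,U \right)} = -101 - U$ ($r{\left(Q,U \right)} = 5 - \left(106 + U\right) = -101 - U$)
$q{\left(K \right)} = -6 - K$
$\left(45414 + q{\left(-158 \right)}\right) \left(r{\left(-60,c{\left(0,9 \right)} \right)} - 31055\right) = \left(45414 - -152\right) \left(\left(-101 - 0^{2}\right) - 31055\right) = \left(45414 + \left(-6 + 158\right)\right) \left(\left(-101 - 0\right) - 31055\right) = \left(45414 + 152\right) \left(\left(-101 + 0\right) - 31055\right) = 45566 \left(-101 - 31055\right) = 45566 \left(-31156\right) = -1419654296$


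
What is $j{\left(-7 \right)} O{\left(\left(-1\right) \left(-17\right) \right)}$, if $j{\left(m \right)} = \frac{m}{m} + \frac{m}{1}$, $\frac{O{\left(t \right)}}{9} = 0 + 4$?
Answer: $-216$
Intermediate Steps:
$O{\left(t \right)} = 36$ ($O{\left(t \right)} = 9 \left(0 + 4\right) = 9 \cdot 4 = 36$)
$j{\left(m \right)} = 1 + m$ ($j{\left(m \right)} = 1 + m 1 = 1 + m$)
$j{\left(-7 \right)} O{\left(\left(-1\right) \left(-17\right) \right)} = \left(1 - 7\right) 36 = \left(-6\right) 36 = -216$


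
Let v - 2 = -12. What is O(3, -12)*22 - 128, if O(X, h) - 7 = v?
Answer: -194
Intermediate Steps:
v = -10 (v = 2 - 12 = -10)
O(X, h) = -3 (O(X, h) = 7 - 10 = -3)
O(3, -12)*22 - 128 = -3*22 - 128 = -66 - 128 = -194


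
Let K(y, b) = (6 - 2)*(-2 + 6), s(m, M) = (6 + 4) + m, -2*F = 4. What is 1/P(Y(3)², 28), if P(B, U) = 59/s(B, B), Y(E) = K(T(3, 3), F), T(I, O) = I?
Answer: 266/59 ≈ 4.5085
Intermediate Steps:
F = -2 (F = -½*4 = -2)
s(m, M) = 10 + m
K(y, b) = 16 (K(y, b) = 4*4 = 16)
Y(E) = 16
P(B, U) = 59/(10 + B)
1/P(Y(3)², 28) = 1/(59/(10 + 16²)) = 1/(59/(10 + 256)) = 1/(59/266) = 266/59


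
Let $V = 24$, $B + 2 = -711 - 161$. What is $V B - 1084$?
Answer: $-22060$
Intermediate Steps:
$B = -874$ ($B = -2 - 872 = -874$)
$V B - 1084 = 24 \left(-874\right) - 1084 = -20976 - 1084 = -22060$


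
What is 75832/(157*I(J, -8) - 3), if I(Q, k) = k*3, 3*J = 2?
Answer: -75832/3771 ≈ -20.109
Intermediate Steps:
J = ⅔ (J = (⅓)*2 = ⅔ ≈ 0.66667)
I(Q, k) = 3*k
75832/(157*I(J, -8) - 3) = 75832/(157*(3*(-8)) - 3) = 75832/(157*(-24) - 3) = 75832/(-3768 - 3) = 75832/(-3771) = 75832*(-1/3771) = -75832/3771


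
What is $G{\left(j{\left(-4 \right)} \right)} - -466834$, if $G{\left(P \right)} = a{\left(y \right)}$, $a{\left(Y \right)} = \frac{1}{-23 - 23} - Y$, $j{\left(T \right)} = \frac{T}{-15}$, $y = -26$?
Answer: $\frac{21475559}{46} \approx 4.6686 \cdot 10^{5}$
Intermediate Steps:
$j{\left(T \right)} = - \frac{T}{15}$ ($j{\left(T \right)} = T \left(- \frac{1}{15}\right) = - \frac{T}{15}$)
$a{\left(Y \right)} = - \frac{1}{46} - Y$ ($a{\left(Y \right)} = \frac{1}{-46} - Y = - \frac{1}{46} - Y$)
$G{\left(P \right)} = \frac{1195}{46}$ ($G{\left(P \right)} = - \frac{1}{46} - -26 = - \frac{1}{46} + 26 = \frac{1195}{46}$)
$G{\left(j{\left(-4 \right)} \right)} - -466834 = \frac{1195}{46} - -466834 = \frac{1195}{46} + 466834 = \frac{21475559}{46}$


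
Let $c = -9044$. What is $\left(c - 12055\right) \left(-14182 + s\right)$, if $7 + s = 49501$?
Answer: $-745047888$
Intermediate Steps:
$s = 49494$ ($s = -7 + 49501 = 49494$)
$\left(c - 12055\right) \left(-14182 + s\right) = \left(-9044 - 12055\right) \left(-14182 + 49494\right) = \left(-21099\right) 35312 = -745047888$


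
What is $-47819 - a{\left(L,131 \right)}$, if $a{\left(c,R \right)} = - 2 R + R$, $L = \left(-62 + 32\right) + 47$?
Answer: $-47688$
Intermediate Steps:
$L = 17$ ($L = -30 + 47 = 17$)
$a{\left(c,R \right)} = - R$
$-47819 - a{\left(L,131 \right)} = -47819 - \left(-1\right) 131 = -47819 - -131 = -47819 + 131 = -47688$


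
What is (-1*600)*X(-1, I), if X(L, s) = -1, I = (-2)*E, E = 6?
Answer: 600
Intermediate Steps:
I = -12 (I = -2*6 = -12)
(-1*600)*X(-1, I) = -1*600*(-1) = -600*(-1) = 600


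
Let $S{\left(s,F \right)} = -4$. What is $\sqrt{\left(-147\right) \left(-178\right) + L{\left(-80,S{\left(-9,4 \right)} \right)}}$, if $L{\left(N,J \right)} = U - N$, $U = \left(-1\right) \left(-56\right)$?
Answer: $\sqrt{26302} \approx 162.18$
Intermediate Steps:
$U = 56$
$L{\left(N,J \right)} = 56 - N$
$\sqrt{\left(-147\right) \left(-178\right) + L{\left(-80,S{\left(-9,4 \right)} \right)}} = \sqrt{\left(-147\right) \left(-178\right) + \left(56 - -80\right)} = \sqrt{26166 + \left(56 + 80\right)} = \sqrt{26166 + 136} = \sqrt{26302}$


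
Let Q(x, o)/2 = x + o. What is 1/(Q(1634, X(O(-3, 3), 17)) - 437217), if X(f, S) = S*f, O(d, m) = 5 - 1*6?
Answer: -1/433983 ≈ -2.3042e-6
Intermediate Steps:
O(d, m) = -1 (O(d, m) = 5 - 6 = -1)
Q(x, o) = 2*o + 2*x (Q(x, o) = 2*(x + o) = 2*(o + x) = 2*o + 2*x)
1/(Q(1634, X(O(-3, 3), 17)) - 437217) = 1/((2*(17*(-1)) + 2*1634) - 437217) = 1/((2*(-17) + 3268) - 437217) = 1/((-34 + 3268) - 437217) = 1/(3234 - 437217) = 1/(-433983) = -1/433983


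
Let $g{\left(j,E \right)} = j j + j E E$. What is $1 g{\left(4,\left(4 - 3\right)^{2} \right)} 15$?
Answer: $300$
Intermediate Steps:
$g{\left(j,E \right)} = j^{2} + j E^{2}$ ($g{\left(j,E \right)} = j^{2} + E j E = j^{2} + j E^{2}$)
$1 g{\left(4,\left(4 - 3\right)^{2} \right)} 15 = 1 \cdot 4 \left(4 + \left(\left(4 - 3\right)^{2}\right)^{2}\right) 15 = 1 \cdot 4 \left(4 + \left(1^{2}\right)^{2}\right) 15 = 1 \cdot 4 \left(4 + 1^{2}\right) 15 = 1 \cdot 4 \left(4 + 1\right) 15 = 1 \cdot 4 \cdot 5 \cdot 15 = 1 \cdot 20 \cdot 15 = 20 \cdot 15 = 300$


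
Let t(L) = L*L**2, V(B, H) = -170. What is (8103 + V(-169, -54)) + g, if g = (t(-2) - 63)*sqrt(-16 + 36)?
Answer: 7933 - 142*sqrt(5) ≈ 7615.5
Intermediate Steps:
t(L) = L**3
g = -142*sqrt(5) (g = ((-2)**3 - 63)*sqrt(-16 + 36) = (-8 - 63)*sqrt(20) = -142*sqrt(5) ≈ -317.52)
(8103 + V(-169, -54)) + g = (8103 - 170) - 142*sqrt(5) = 7933 - 142*sqrt(5)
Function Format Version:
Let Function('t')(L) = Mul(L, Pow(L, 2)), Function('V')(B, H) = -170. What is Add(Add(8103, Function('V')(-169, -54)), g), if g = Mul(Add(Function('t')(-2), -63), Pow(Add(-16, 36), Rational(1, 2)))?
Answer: Add(7933, Mul(-142, Pow(5, Rational(1, 2)))) ≈ 7615.5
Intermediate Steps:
Function('t')(L) = Pow(L, 3)
g = Mul(-142, Pow(5, Rational(1, 2))) (g = Mul(Add(Pow(-2, 3), -63), Pow(Add(-16, 36), Rational(1, 2))) = Mul(Add(-8, -63), Pow(20, Rational(1, 2))) = Mul(-71, Mul(2, Pow(5, Rational(1, 2)))) = Mul(-142, Pow(5, Rational(1, 2))) ≈ -317.52)
Add(Add(8103, Function('V')(-169, -54)), g) = Add(Add(8103, -170), Mul(-142, Pow(5, Rational(1, 2)))) = Add(7933, Mul(-142, Pow(5, Rational(1, 2))))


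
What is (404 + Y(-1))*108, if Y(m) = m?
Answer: 43524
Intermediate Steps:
(404 + Y(-1))*108 = (404 - 1)*108 = 403*108 = 43524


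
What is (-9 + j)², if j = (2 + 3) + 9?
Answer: 25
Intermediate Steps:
j = 14 (j = 5 + 9 = 14)
(-9 + j)² = (-9 + 14)² = 5² = 25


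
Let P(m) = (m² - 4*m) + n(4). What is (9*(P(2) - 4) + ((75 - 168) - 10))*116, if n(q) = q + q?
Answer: -11948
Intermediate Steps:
n(q) = 2*q
P(m) = 8 + m² - 4*m (P(m) = (m² - 4*m) + 2*4 = (m² - 4*m) + 8 = 8 + m² - 4*m)
(9*(P(2) - 4) + ((75 - 168) - 10))*116 = (9*((8 + 2² - 4*2) - 4) + ((75 - 168) - 10))*116 = (9*((8 + 4 - 8) - 4) + (-93 - 10))*116 = (9*(4 - 4) - 103)*116 = (9*0 - 103)*116 = (0 - 103)*116 = -103*116 = -11948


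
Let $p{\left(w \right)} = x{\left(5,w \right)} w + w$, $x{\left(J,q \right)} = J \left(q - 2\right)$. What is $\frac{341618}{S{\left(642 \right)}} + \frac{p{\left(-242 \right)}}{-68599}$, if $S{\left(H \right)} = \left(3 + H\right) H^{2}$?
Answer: $- \frac{39200269377629}{9118377331110} \approx -4.299$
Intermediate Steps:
$x{\left(J,q \right)} = J \left(-2 + q\right)$
$S{\left(H \right)} = H^{2} \left(3 + H\right)$
$p{\left(w \right)} = w + w \left(-10 + 5 w\right)$ ($p{\left(w \right)} = 5 \left(-2 + w\right) w + w = \left(-10 + 5 w\right) w + w = w \left(-10 + 5 w\right) + w = w + w \left(-10 + 5 w\right)$)
$\frac{341618}{S{\left(642 \right)}} + \frac{p{\left(-242 \right)}}{-68599} = \frac{341618}{642^{2} \left(3 + 642\right)} + \frac{\left(-242\right) \left(-9 + 5 \left(-242\right)\right)}{-68599} = \frac{341618}{412164 \cdot 645} + - 242 \left(-9 - 1210\right) \left(- \frac{1}{68599}\right) = \frac{341618}{265845780} + \left(-242\right) \left(-1219\right) \left(- \frac{1}{68599}\right) = 341618 \cdot \frac{1}{265845780} + 294998 \left(- \frac{1}{68599}\right) = \frac{170809}{132922890} - \frac{294998}{68599} = - \frac{39200269377629}{9118377331110}$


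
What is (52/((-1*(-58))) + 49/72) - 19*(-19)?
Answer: 757061/2088 ≈ 362.58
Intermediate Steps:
(52/((-1*(-58))) + 49/72) - 19*(-19) = (52/58 + 49*(1/72)) + 361 = (52*(1/58) + 49/72) + 361 = (26/29 + 49/72) + 361 = 3293/2088 + 361 = 757061/2088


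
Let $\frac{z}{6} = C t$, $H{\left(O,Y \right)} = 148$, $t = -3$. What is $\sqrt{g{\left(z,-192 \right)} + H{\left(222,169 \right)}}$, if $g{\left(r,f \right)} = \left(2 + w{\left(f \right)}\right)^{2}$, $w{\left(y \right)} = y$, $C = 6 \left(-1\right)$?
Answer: $2 \sqrt{9062} \approx 190.39$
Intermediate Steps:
$C = -6$
$z = 108$ ($z = 6 \left(\left(-6\right) \left(-3\right)\right) = 6 \cdot 18 = 108$)
$g{\left(r,f \right)} = \left(2 + f\right)^{2}$
$\sqrt{g{\left(z,-192 \right)} + H{\left(222,169 \right)}} = \sqrt{\left(2 - 192\right)^{2} + 148} = \sqrt{\left(-190\right)^{2} + 148} = \sqrt{36100 + 148} = \sqrt{36248} = 2 \sqrt{9062}$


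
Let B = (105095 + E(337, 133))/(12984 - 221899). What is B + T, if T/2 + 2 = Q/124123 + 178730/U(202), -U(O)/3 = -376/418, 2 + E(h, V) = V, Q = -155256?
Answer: 10304212503092101/77793469635 ≈ 1.3246e+5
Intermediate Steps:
E(h, V) = -2 + V
U(O) = 564/209 (U(O) = -(-1128)/418 = -3*(-188/209) = 564/209)
B = -105226/208915 (B = (105095 + (-2 + 133))/(12984 - 221899) = (105095 + 131)/(-208915) = 105226*(-1/208915) = -105226/208915 ≈ -0.50368)
T = 2318166858491/17501343 (T = -4 + 2*(-155256/124123 + 178730/(564/209)) = -4 + 2*(-155256*1/124123 + 178730*(209/564)) = -4 + 2*(-155256/124123 + 18677285/282) = -4 + 2*(2318236863863/35002686) = -4 + 2318236863863/17501343 = 2318166858491/17501343 ≈ 1.3246e+5)
B + T = -105226/208915 + 2318166858491/17501343 = 10304212503092101/77793469635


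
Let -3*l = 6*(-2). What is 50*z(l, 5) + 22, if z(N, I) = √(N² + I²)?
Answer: 22 + 50*√41 ≈ 342.16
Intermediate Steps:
l = 4 (l = -2*(-2) = -⅓*(-12) = 4)
z(N, I) = √(I² + N²)
50*z(l, 5) + 22 = 50*√(5² + 4²) + 22 = 50*√(25 + 16) + 22 = 50*√41 + 22 = 22 + 50*√41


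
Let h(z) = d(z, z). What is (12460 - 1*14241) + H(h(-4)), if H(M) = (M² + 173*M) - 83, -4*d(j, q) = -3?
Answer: -27739/16 ≈ -1733.7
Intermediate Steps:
d(j, q) = ¾ (d(j, q) = -¼*(-3) = ¾)
h(z) = ¾
H(M) = -83 + M² + 173*M
(12460 - 1*14241) + H(h(-4)) = (12460 - 1*14241) + (-83 + (¾)² + 173*(¾)) = (12460 - 14241) + (-83 + 9/16 + 519/4) = -1781 + 757/16 = -27739/16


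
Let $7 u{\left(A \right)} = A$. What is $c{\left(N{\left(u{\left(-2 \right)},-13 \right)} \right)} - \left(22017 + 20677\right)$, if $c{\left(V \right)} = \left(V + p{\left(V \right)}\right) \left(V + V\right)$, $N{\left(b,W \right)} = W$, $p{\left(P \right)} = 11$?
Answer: $-42642$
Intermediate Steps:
$u{\left(A \right)} = \frac{A}{7}$
$c{\left(V \right)} = 2 V \left(11 + V\right)$ ($c{\left(V \right)} = \left(V + 11\right) \left(V + V\right) = \left(11 + V\right) 2 V = 2 V \left(11 + V\right)$)
$c{\left(N{\left(u{\left(-2 \right)},-13 \right)} \right)} - \left(22017 + 20677\right) = 2 \left(-13\right) \left(11 - 13\right) - \left(22017 + 20677\right) = 2 \left(-13\right) \left(-2\right) - 42694 = 52 - 42694 = -42642$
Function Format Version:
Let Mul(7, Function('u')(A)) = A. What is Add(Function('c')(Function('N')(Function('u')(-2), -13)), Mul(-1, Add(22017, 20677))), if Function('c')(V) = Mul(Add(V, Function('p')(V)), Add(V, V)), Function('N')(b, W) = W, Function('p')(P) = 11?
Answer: -42642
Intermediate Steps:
Function('u')(A) = Mul(Rational(1, 7), A)
Function('c')(V) = Mul(2, V, Add(11, V)) (Function('c')(V) = Mul(Add(V, 11), Add(V, V)) = Mul(Add(11, V), Mul(2, V)) = Mul(2, V, Add(11, V)))
Add(Function('c')(Function('N')(Function('u')(-2), -13)), Mul(-1, Add(22017, 20677))) = Add(Mul(2, -13, Add(11, -13)), Mul(-1, Add(22017, 20677))) = Add(Mul(2, -13, -2), Mul(-1, 42694)) = Add(52, -42694) = -42642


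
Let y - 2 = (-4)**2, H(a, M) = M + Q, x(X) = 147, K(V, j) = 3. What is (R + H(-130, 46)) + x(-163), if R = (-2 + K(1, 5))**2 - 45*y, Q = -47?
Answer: -663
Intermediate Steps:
H(a, M) = -47 + M (H(a, M) = M - 47 = -47 + M)
y = 18 (y = 2 + (-4)**2 = 2 + 16 = 18)
R = -809 (R = (-2 + 3)**2 - 45*18 = 1**2 - 810 = 1 - 810 = -809)
(R + H(-130, 46)) + x(-163) = (-809 + (-47 + 46)) + 147 = (-809 - 1) + 147 = -810 + 147 = -663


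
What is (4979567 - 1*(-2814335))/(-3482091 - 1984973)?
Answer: -3896951/2733532 ≈ -1.4256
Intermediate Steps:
(4979567 - 1*(-2814335))/(-3482091 - 1984973) = (4979567 + 2814335)/(-5467064) = 7793902*(-1/5467064) = -3896951/2733532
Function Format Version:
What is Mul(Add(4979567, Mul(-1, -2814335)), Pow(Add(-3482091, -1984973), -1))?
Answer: Rational(-3896951, 2733532) ≈ -1.4256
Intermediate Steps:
Mul(Add(4979567, Mul(-1, -2814335)), Pow(Add(-3482091, -1984973), -1)) = Mul(Add(4979567, 2814335), Pow(-5467064, -1)) = Mul(7793902, Rational(-1, 5467064)) = Rational(-3896951, 2733532)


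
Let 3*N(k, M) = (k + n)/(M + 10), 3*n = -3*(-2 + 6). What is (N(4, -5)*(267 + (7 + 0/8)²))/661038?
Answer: 0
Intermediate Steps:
n = -4 (n = (-3*(-2 + 6))/3 = (-3*4)/3 = (⅓)*(-12) = -4)
N(k, M) = (-4 + k)/(3*(10 + M)) (N(k, M) = ((k - 4)/(M + 10))/3 = ((-4 + k)/(10 + M))/3 = (-4 + k)/(3*(10 + M)))
(N(4, -5)*(267 + (7 + 0/8)²))/661038 = (((-4 + 4)/(3*(10 - 5)))*(267 + (7 + 0/8)²))/661038 = (((⅓)*0/5)*(267 + (7 + 0*(⅛))²))*(1/661038) = (((⅓)*(⅕)*0)*(267 + (7 + 0)²))*(1/661038) = (0*(267 + 7²))*(1/661038) = (0*(267 + 49))*(1/661038) = (0*316)*(1/661038) = 0*(1/661038) = 0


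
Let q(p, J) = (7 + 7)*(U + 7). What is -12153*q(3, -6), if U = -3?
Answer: -680568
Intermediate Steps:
q(p, J) = 56 (q(p, J) = (7 + 7)*(-3 + 7) = 14*4 = 56)
-12153*q(3, -6) = -12153*56 = -680568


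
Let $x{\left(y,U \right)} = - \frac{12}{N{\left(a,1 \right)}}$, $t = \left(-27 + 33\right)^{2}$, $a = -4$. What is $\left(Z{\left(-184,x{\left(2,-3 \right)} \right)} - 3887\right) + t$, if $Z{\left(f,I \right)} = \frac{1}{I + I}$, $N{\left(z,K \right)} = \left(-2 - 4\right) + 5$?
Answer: $- \frac{92423}{24} \approx -3851.0$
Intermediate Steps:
$N{\left(z,K \right)} = -1$ ($N{\left(z,K \right)} = -6 + 5 = -1$)
$t = 36$ ($t = 6^{2} = 36$)
$x{\left(y,U \right)} = 12$ ($x{\left(y,U \right)} = - \frac{12}{-1} = \left(-12\right) \left(-1\right) = 12$)
$Z{\left(f,I \right)} = \frac{1}{2 I}$
$\left(Z{\left(-184,x{\left(2,-3 \right)} \right)} - 3887\right) + t = \left(\frac{1}{2 \cdot 12} - 3887\right) + 36 = \left(\frac{1}{2} \cdot \frac{1}{12} - 3887\right) + 36 = \left(\frac{1}{24} - 3887\right) + 36 = - \frac{93287}{24} + 36 = - \frac{92423}{24}$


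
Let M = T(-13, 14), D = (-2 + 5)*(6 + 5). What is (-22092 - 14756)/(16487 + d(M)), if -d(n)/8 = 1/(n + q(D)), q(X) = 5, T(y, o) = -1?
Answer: -5264/2355 ≈ -2.2352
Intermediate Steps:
D = 33 (D = 3*11 = 33)
M = -1
d(n) = -8/(5 + n) (d(n) = -8/(n + 5) = -8/(5 + n))
(-22092 - 14756)/(16487 + d(M)) = (-22092 - 14756)/(16487 - 8/(5 - 1)) = -36848/(16487 - 8/4) = -36848/(16487 - 8*¼) = -36848/(16487 - 2) = -36848/16485 = -36848*1/16485 = -5264/2355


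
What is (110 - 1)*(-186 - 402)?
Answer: -64092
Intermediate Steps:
(110 - 1)*(-186 - 402) = 109*(-588) = -64092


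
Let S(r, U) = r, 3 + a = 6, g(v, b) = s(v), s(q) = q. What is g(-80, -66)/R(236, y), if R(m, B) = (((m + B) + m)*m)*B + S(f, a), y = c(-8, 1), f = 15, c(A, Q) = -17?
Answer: 16/365089 ≈ 4.3825e-5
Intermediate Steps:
g(v, b) = v
a = 3 (a = -3 + 6 = 3)
y = -17
R(m, B) = 15 + B*m*(B + 2*m) (R(m, B) = (((m + B) + m)*m)*B + 15 = (((B + m) + m)*m)*B + 15 = ((B + 2*m)*m)*B + 15 = (m*(B + 2*m))*B + 15 = B*m*(B + 2*m) + 15 = 15 + B*m*(B + 2*m))
g(-80, -66)/R(236, y) = -80/(15 + 236*(-17)² + 2*(-17)*236²) = -80/(15 + 236*289 + 2*(-17)*55696) = -80/(15 + 68204 - 1893664) = -80/(-1825445) = -80*(-1/1825445) = 16/365089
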